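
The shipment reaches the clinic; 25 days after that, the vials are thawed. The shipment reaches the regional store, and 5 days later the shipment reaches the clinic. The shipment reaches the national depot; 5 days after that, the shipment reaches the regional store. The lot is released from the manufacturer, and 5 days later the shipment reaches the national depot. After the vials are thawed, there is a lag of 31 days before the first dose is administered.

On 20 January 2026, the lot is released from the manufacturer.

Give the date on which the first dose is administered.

The lot is released from the manufacturer: Jan 20, 2026.
The shipment reaches the national depot: Jan 20, 2026 + 5 days = Jan 25, 2026.
The shipment reaches the regional store: Jan 25, 2026 + 5 days = Jan 30, 2026.
The shipment reaches the clinic: Jan 30, 2026 + 5 days = Feb 4, 2026.
The vials are thawed: Feb 4, 2026 + 25 days = Mar 1, 2026.
The first dose is administered: Mar 1, 2026 + 31 days = Apr 1, 2026.

1 April 2026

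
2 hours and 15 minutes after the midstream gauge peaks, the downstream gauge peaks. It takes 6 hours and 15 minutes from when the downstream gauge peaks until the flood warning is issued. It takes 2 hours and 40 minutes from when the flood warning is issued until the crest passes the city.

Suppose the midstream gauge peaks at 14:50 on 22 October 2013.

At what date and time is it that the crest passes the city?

The midstream gauge peaks: 14:50 Oct 22, 2013.
The downstream gauge peaks: 14:50 Oct 22, 2013 + 2h15m = 17:05 Oct 22, 2013.
The flood warning is issued: 17:05 Oct 22, 2013 + 6h15m = 23:20 Oct 22, 2013.
The crest passes the city: 23:20 Oct 22, 2013 + 2h40m = 02:00 Oct 23, 2013.

02:00 on 23 October 2013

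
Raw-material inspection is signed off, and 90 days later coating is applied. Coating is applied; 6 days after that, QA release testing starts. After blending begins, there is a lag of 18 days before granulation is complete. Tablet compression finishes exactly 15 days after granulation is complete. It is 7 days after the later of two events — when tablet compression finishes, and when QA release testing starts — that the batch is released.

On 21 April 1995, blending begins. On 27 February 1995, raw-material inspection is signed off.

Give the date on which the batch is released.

Blending begins: Apr 21, 1995.
Granulation is complete: Apr 21, 1995 + 18 days = May 9, 1995.
Tablet compression finishes: May 9, 1995 + 15 days = May 24, 1995.
Raw-material inspection is signed off: Feb 27, 1995.
Coating is applied: Feb 27, 1995 + 90 days = May 28, 1995.
QA release testing starts: May 28, 1995 + 6 days = Jun 3, 1995.
Both prerequisites met — tablet compression finishes (May 24, 1995), QA release testing starts (Jun 3, 1995); the later is Jun 3, 1995.
The batch is released: Jun 3, 1995 + 7 days = Jun 10, 1995.

10 June 1995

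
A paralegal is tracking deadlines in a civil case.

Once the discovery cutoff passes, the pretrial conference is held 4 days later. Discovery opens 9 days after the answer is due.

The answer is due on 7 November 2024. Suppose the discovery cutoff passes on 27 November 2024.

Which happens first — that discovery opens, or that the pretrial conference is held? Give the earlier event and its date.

The answer is due: Nov 7, 2024.
Discovery opens: Nov 7, 2024 + 9 days = Nov 16, 2024.
The discovery cutoff passes: Nov 27, 2024.
The pretrial conference is held: Nov 27, 2024 + 4 days = Dec 1, 2024.
Comparing: discovery opens on Nov 16, 2024 vs the pretrial conference is held on Dec 1, 2024. Earlier: discovery opens.

Discovery opens — 16 November 2024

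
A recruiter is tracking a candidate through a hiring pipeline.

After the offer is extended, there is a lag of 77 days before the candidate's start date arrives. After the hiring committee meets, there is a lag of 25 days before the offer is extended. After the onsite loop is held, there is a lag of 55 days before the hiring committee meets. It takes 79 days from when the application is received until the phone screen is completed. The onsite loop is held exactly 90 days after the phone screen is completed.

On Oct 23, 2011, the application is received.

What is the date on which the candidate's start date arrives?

Sep 13, 2012

The application is received: Oct 23, 2011.
The phone screen is completed: Oct 23, 2011 + 79 days = Jan 10, 2012.
The onsite loop is held: Jan 10, 2012 + 90 days = Apr 9, 2012.
The hiring committee meets: Apr 9, 2012 + 55 days = Jun 3, 2012.
The offer is extended: Jun 3, 2012 + 25 days = Jun 28, 2012.
The candidate's start date arrives: Jun 28, 2012 + 77 days = Sep 13, 2012.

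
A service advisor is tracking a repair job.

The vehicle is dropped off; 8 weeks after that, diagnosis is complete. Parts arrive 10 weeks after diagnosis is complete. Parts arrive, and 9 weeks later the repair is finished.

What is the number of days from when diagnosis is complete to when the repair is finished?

133 days

Causal path: diagnosis is complete → parts arrive → the repair is finished.
Total delay along the path: 10 + 9 weeks = 19 weeks = 133 days.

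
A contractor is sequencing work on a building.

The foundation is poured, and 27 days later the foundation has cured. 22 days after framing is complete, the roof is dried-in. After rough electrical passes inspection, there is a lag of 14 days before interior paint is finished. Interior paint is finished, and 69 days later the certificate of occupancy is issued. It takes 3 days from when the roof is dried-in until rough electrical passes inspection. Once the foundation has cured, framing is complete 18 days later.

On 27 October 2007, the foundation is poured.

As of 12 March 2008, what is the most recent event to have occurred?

The foundation is poured: Oct 27, 2007.
The foundation has cured: Oct 27, 2007 + 27 days = Nov 23, 2007.
Framing is complete: Nov 23, 2007 + 18 days = Dec 11, 2007.
The roof is dried-in: Dec 11, 2007 + 22 days = Jan 2, 2008.
Rough electrical passes inspection: Jan 2, 2008 + 3 days = Jan 5, 2008.
Interior paint is finished: Jan 5, 2008 + 14 days = Jan 19, 2008.
The certificate of occupancy is issued: Jan 19, 2008 + 69 days = Mar 28, 2008.
Mar 12, 2008 falls between when interior paint is finished (Jan 19, 2008) and when the certificate of occupancy is issued (Mar 28, 2008).

Interior paint is finished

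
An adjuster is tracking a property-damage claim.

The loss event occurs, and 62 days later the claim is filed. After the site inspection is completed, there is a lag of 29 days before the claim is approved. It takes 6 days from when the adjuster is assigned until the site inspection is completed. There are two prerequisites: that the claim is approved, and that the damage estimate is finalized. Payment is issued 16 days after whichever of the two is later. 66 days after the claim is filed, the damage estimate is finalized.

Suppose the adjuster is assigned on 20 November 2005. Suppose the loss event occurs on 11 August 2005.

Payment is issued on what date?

10 January 2006

The adjuster is assigned: Nov 20, 2005.
The site inspection is completed: Nov 20, 2005 + 6 days = Nov 26, 2005.
The claim is approved: Nov 26, 2005 + 29 days = Dec 25, 2005.
The loss event occurs: Aug 11, 2005.
The claim is filed: Aug 11, 2005 + 62 days = Oct 12, 2005.
The damage estimate is finalized: Oct 12, 2005 + 66 days = Dec 17, 2005.
Both prerequisites met — the claim is approved (Dec 25, 2005), the damage estimate is finalized (Dec 17, 2005); the later is Dec 25, 2005.
Payment is issued: Dec 25, 2005 + 16 days = Jan 10, 2006.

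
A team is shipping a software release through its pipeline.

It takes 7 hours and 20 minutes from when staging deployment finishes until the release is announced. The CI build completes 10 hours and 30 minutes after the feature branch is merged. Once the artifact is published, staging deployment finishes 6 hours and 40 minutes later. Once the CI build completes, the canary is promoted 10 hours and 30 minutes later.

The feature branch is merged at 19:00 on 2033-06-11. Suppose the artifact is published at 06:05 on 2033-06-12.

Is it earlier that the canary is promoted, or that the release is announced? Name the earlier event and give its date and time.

The feature branch is merged: 19:00 Jun 11, 2033.
The CI build completes: 19:00 Jun 11, 2033 + 10h30m = 05:30 Jun 12, 2033.
The canary is promoted: 05:30 Jun 12, 2033 + 10h30m = 16:00 Jun 12, 2033.
The artifact is published: 06:05 Jun 12, 2033.
Staging deployment finishes: 06:05 Jun 12, 2033 + 6h40m = 12:45 Jun 12, 2033.
The release is announced: 12:45 Jun 12, 2033 + 7h20m = 20:05 Jun 12, 2033.
Comparing: the canary is promoted at 16:00 Jun 12, 2033 vs the release is announced at 20:05 Jun 12, 2033. Earlier: the canary is promoted.

The canary is promoted — 16:00 on 2033-06-12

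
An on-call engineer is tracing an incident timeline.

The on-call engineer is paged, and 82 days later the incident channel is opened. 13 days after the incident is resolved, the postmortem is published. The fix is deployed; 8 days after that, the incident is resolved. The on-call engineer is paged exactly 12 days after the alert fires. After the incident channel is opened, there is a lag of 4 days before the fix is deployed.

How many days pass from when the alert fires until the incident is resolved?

106 days

Causal path: the alert fires → the on-call engineer is paged → the incident channel is opened → the fix is deployed → the incident is resolved.
Total delay along the path: 12 + 82 + 4 + 8 = 106 days.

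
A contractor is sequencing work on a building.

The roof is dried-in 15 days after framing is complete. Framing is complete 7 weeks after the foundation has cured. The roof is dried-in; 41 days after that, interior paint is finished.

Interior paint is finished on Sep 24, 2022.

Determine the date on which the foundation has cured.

Interior paint is finished: Sep 24, 2022.
The roof is dried-in: Sep 24, 2022 − 41 days = Aug 14, 2022.
Framing is complete: Aug 14, 2022 − 15 days = Jul 30, 2022.
The foundation has cured: Jul 30, 2022 − 7 weeks = Jun 11, 2022.

Jun 11, 2022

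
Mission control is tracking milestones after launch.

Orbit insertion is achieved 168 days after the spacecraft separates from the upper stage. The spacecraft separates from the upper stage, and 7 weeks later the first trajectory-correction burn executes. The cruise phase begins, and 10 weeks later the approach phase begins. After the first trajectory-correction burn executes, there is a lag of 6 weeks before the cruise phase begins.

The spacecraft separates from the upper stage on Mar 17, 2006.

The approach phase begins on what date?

Aug 25, 2006

The spacecraft separates from the upper stage: Mar 17, 2006.
The first trajectory-correction burn executes: Mar 17, 2006 + 7 weeks = May 5, 2006.
The cruise phase begins: May 5, 2006 + 6 weeks = Jun 16, 2006.
The approach phase begins: Jun 16, 2006 + 10 weeks = Aug 25, 2006.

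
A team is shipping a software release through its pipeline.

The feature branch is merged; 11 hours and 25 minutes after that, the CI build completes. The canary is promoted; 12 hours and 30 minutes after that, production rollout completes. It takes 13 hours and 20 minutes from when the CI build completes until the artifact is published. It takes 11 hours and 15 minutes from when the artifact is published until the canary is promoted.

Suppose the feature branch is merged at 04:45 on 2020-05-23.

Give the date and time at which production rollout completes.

The feature branch is merged: 04:45 May 23, 2020.
The CI build completes: 04:45 May 23, 2020 + 11h25m = 16:10 May 23, 2020.
The artifact is published: 16:10 May 23, 2020 + 13h20m = 05:30 May 24, 2020.
The canary is promoted: 05:30 May 24, 2020 + 11h15m = 16:45 May 24, 2020.
Production rollout completes: 16:45 May 24, 2020 + 12h30m = 05:15 May 25, 2020.

05:15 on 2020-05-25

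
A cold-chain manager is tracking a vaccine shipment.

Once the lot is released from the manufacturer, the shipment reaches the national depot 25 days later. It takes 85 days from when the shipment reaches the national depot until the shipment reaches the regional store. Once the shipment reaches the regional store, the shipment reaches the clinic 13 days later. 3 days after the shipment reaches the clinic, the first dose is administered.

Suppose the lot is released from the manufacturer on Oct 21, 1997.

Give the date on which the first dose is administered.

Feb 24, 1998

The lot is released from the manufacturer: Oct 21, 1997.
The shipment reaches the national depot: Oct 21, 1997 + 25 days = Nov 15, 1997.
The shipment reaches the regional store: Nov 15, 1997 + 85 days = Feb 8, 1998.
The shipment reaches the clinic: Feb 8, 1998 + 13 days = Feb 21, 1998.
The first dose is administered: Feb 21, 1998 + 3 days = Feb 24, 1998.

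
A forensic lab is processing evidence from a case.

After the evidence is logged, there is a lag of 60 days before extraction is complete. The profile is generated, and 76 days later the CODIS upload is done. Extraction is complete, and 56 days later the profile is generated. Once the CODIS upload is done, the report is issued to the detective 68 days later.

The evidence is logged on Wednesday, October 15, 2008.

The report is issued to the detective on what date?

The evidence is logged: Oct 15, 2008.
Extraction is complete: Oct 15, 2008 + 60 days = Dec 14, 2008.
The profile is generated: Dec 14, 2008 + 56 days = Feb 8, 2009.
The CODIS upload is done: Feb 8, 2009 + 76 days = Apr 25, 2009.
The report is issued to the detective: Apr 25, 2009 + 68 days = Jul 2, 2009.

Thursday, July 2, 2009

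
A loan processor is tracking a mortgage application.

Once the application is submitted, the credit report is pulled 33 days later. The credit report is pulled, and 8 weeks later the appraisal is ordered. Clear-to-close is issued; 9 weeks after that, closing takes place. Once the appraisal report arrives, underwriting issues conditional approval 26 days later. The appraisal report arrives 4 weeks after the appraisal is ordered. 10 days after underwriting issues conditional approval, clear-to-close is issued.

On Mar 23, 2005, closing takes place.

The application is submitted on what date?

Closing takes place: Mar 23, 2005.
Clear-to-close is issued: Mar 23, 2005 − 9 weeks = Jan 19, 2005.
Underwriting issues conditional approval: Jan 19, 2005 − 10 days = Jan 9, 2005.
The appraisal report arrives: Jan 9, 2005 − 26 days = Dec 14, 2004.
The appraisal is ordered: Dec 14, 2004 − 4 weeks = Nov 16, 2004.
The credit report is pulled: Nov 16, 2004 − 8 weeks = Sep 21, 2004.
The application is submitted: Sep 21, 2004 − 33 days = Aug 19, 2004.

Aug 19, 2004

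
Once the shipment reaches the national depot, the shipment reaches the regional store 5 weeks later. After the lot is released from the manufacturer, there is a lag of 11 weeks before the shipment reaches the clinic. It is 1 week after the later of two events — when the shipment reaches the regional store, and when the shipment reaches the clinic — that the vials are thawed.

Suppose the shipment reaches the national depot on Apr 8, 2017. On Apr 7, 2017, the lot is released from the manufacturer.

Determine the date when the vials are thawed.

Jun 30, 2017

The shipment reaches the national depot: Apr 8, 2017.
The shipment reaches the regional store: Apr 8, 2017 + 5 weeks = May 13, 2017.
The lot is released from the manufacturer: Apr 7, 2017.
The shipment reaches the clinic: Apr 7, 2017 + 11 weeks = Jun 23, 2017.
Both prerequisites met — the shipment reaches the regional store (May 13, 2017), the shipment reaches the clinic (Jun 23, 2017); the later is Jun 23, 2017.
The vials are thawed: Jun 23, 2017 + 1 week = Jun 30, 2017.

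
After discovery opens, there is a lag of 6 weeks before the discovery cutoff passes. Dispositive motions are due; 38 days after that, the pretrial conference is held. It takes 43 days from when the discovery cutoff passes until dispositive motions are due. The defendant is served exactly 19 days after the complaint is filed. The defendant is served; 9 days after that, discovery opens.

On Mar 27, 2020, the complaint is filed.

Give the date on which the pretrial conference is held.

The complaint is filed: Mar 27, 2020.
The defendant is served: Mar 27, 2020 + 19 days = Apr 15, 2020.
Discovery opens: Apr 15, 2020 + 9 days = Apr 24, 2020.
The discovery cutoff passes: Apr 24, 2020 + 6 weeks = Jun 5, 2020.
Dispositive motions are due: Jun 5, 2020 + 43 days = Jul 18, 2020.
The pretrial conference is held: Jul 18, 2020 + 38 days = Aug 25, 2020.

Aug 25, 2020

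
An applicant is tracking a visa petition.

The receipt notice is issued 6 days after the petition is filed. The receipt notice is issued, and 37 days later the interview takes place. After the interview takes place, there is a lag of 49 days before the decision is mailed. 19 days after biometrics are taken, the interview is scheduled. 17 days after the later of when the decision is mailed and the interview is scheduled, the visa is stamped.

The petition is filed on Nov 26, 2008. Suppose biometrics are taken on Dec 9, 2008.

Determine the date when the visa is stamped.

The petition is filed: Nov 26, 2008.
The receipt notice is issued: Nov 26, 2008 + 6 days = Dec 2, 2008.
The interview takes place: Dec 2, 2008 + 37 days = Jan 8, 2009.
The decision is mailed: Jan 8, 2009 + 49 days = Feb 26, 2009.
Biometrics are taken: Dec 9, 2008.
The interview is scheduled: Dec 9, 2008 + 19 days = Dec 28, 2008.
Both prerequisites met — the decision is mailed (Feb 26, 2009), the interview is scheduled (Dec 28, 2008); the later is Feb 26, 2009.
The visa is stamped: Feb 26, 2009 + 17 days = Mar 15, 2009.

Mar 15, 2009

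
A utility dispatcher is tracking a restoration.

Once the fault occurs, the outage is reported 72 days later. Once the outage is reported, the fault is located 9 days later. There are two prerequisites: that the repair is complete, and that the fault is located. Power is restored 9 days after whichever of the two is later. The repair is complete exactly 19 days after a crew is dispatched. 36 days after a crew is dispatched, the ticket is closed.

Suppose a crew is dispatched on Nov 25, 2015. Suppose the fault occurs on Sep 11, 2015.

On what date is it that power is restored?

Dec 23, 2015

A crew is dispatched: Nov 25, 2015.
The repair is complete: Nov 25, 2015 + 19 days = Dec 14, 2015.
The fault occurs: Sep 11, 2015.
The outage is reported: Sep 11, 2015 + 72 days = Nov 22, 2015.
The fault is located: Nov 22, 2015 + 9 days = Dec 1, 2015.
Both prerequisites met — the repair is complete (Dec 14, 2015), the fault is located (Dec 1, 2015); the later is Dec 14, 2015.
Power is restored: Dec 14, 2015 + 9 days = Dec 23, 2015.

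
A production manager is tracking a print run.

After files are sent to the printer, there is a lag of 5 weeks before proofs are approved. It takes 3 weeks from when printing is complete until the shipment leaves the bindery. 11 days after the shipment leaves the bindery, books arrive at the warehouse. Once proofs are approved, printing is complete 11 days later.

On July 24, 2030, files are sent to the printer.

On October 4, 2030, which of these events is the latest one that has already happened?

The shipment leaves the bindery

Files are sent to the printer: Jul 24, 2030.
Proofs are approved: Jul 24, 2030 + 5 weeks = Aug 28, 2030.
Printing is complete: Aug 28, 2030 + 11 days = Sep 8, 2030.
The shipment leaves the bindery: Sep 8, 2030 + 3 weeks = Sep 29, 2030.
Books arrive at the warehouse: Sep 29, 2030 + 11 days = Oct 10, 2030.
Oct 4, 2030 falls between when the shipment leaves the bindery (Sep 29, 2030) and when books arrive at the warehouse (Oct 10, 2030).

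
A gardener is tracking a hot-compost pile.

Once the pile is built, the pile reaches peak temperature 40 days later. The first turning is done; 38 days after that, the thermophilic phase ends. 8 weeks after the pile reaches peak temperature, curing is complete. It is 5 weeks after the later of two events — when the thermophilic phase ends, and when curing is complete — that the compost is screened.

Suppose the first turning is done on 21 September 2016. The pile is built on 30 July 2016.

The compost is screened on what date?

8 December 2016

The first turning is done: Sep 21, 2016.
The thermophilic phase ends: Sep 21, 2016 + 38 days = Oct 29, 2016.
The pile is built: Jul 30, 2016.
The pile reaches peak temperature: Jul 30, 2016 + 40 days = Sep 8, 2016.
Curing is complete: Sep 8, 2016 + 8 weeks = Nov 3, 2016.
Both prerequisites met — the thermophilic phase ends (Oct 29, 2016), curing is complete (Nov 3, 2016); the later is Nov 3, 2016.
The compost is screened: Nov 3, 2016 + 5 weeks = Dec 8, 2016.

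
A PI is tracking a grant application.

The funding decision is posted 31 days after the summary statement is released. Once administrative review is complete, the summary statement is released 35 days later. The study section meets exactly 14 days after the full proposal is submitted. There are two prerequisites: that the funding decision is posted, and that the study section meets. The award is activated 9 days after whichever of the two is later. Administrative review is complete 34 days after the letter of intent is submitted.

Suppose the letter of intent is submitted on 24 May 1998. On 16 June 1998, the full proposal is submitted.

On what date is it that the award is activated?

The letter of intent is submitted: May 24, 1998.
Administrative review is complete: May 24, 1998 + 34 days = Jun 27, 1998.
The summary statement is released: Jun 27, 1998 + 35 days = Aug 1, 1998.
The funding decision is posted: Aug 1, 1998 + 31 days = Sep 1, 1998.
The full proposal is submitted: Jun 16, 1998.
The study section meets: Jun 16, 1998 + 14 days = Jun 30, 1998.
Both prerequisites met — the funding decision is posted (Sep 1, 1998), the study section meets (Jun 30, 1998); the later is Sep 1, 1998.
The award is activated: Sep 1, 1998 + 9 days = Sep 10, 1998.

10 September 1998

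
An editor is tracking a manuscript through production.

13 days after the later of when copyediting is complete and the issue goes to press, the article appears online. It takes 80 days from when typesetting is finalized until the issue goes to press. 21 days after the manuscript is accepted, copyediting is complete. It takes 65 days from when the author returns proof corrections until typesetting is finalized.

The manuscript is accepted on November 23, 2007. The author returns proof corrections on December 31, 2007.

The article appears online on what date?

The manuscript is accepted: Nov 23, 2007.
Copyediting is complete: Nov 23, 2007 + 21 days = Dec 14, 2007.
The author returns proof corrections: Dec 31, 2007.
Typesetting is finalized: Dec 31, 2007 + 65 days = Mar 5, 2008.
The issue goes to press: Mar 5, 2008 + 80 days = May 24, 2008.
Both prerequisites met — copyediting is complete (Dec 14, 2007), the issue goes to press (May 24, 2008); the later is May 24, 2008.
The article appears online: May 24, 2008 + 13 days = Jun 6, 2008.

June 6, 2008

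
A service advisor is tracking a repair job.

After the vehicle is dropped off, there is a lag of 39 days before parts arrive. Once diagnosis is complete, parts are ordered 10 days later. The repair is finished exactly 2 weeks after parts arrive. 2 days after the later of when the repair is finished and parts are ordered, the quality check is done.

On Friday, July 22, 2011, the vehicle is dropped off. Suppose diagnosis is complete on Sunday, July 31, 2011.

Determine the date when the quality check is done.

Thursday, September 15, 2011

The vehicle is dropped off: Jul 22, 2011.
Parts arrive: Jul 22, 2011 + 39 days = Aug 30, 2011.
The repair is finished: Aug 30, 2011 + 2 weeks = Sep 13, 2011.
Diagnosis is complete: Jul 31, 2011.
Parts are ordered: Jul 31, 2011 + 10 days = Aug 10, 2011.
Both prerequisites met — the repair is finished (Sep 13, 2011), parts are ordered (Aug 10, 2011); the later is Sep 13, 2011.
The quality check is done: Sep 13, 2011 + 2 days = Sep 15, 2011.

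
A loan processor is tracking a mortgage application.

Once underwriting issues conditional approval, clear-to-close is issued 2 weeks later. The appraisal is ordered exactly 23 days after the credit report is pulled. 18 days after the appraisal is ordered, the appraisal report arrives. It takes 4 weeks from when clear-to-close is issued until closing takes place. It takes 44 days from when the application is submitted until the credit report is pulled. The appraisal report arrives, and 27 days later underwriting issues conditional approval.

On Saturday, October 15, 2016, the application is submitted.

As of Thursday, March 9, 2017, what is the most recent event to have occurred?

The application is submitted: Oct 15, 2016.
The credit report is pulled: Oct 15, 2016 + 44 days = Nov 28, 2016.
The appraisal is ordered: Nov 28, 2016 + 23 days = Dec 21, 2016.
The appraisal report arrives: Dec 21, 2016 + 18 days = Jan 8, 2017.
Underwriting issues conditional approval: Jan 8, 2017 + 27 days = Feb 4, 2017.
Clear-to-close is issued: Feb 4, 2017 + 2 weeks = Feb 18, 2017.
Closing takes place: Feb 18, 2017 + 4 weeks = Mar 18, 2017.
Mar 9, 2017 falls between when clear-to-close is issued (Feb 18, 2017) and when closing takes place (Mar 18, 2017).

Clear-to-close is issued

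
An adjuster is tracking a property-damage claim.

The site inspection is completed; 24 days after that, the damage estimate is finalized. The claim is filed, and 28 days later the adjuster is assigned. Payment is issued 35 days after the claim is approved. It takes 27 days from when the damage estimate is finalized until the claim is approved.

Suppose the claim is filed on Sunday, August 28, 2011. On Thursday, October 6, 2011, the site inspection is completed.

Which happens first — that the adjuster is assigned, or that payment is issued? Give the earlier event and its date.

The claim is filed: Aug 28, 2011.
The adjuster is assigned: Aug 28, 2011 + 28 days = Sep 25, 2011.
The site inspection is completed: Oct 6, 2011.
The damage estimate is finalized: Oct 6, 2011 + 24 days = Oct 30, 2011.
The claim is approved: Oct 30, 2011 + 27 days = Nov 26, 2011.
Payment is issued: Nov 26, 2011 + 35 days = Dec 31, 2011.
Comparing: the adjuster is assigned on Sep 25, 2011 vs payment is issued on Dec 31, 2011. Earlier: the adjuster is assigned.

The adjuster is assigned — Sunday, September 25, 2011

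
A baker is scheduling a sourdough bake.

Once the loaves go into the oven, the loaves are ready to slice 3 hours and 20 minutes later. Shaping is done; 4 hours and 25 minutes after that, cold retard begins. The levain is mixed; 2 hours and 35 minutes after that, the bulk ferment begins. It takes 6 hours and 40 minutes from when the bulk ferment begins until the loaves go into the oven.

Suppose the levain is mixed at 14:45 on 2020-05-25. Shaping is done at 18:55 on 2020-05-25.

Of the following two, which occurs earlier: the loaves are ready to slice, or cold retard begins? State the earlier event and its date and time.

The levain is mixed: 14:45 May 25, 2020.
The bulk ferment begins: 14:45 May 25, 2020 + 2h35m = 17:20 May 25, 2020.
The loaves go into the oven: 17:20 May 25, 2020 + 6h40m = 00:00 May 26, 2020.
The loaves are ready to slice: 00:00 May 26, 2020 + 3h20m = 03:20 May 26, 2020.
Shaping is done: 18:55 May 25, 2020.
Cold retard begins: 18:55 May 25, 2020 + 4h25m = 23:20 May 25, 2020.
Comparing: the loaves are ready to slice at 03:20 May 26, 2020 vs cold retard begins at 23:20 May 25, 2020. Earlier: cold retard begins.

Cold retard begins — 23:20 on 2020-05-25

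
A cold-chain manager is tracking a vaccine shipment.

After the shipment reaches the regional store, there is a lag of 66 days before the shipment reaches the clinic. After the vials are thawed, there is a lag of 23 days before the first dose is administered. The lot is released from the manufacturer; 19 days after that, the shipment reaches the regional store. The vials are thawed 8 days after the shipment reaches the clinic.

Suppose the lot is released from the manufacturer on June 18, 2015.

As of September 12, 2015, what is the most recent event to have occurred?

The shipment reaches the clinic

The lot is released from the manufacturer: Jun 18, 2015.
The shipment reaches the regional store: Jun 18, 2015 + 19 days = Jul 7, 2015.
The shipment reaches the clinic: Jul 7, 2015 + 66 days = Sep 11, 2015.
The vials are thawed: Sep 11, 2015 + 8 days = Sep 19, 2015.
The first dose is administered: Sep 19, 2015 + 23 days = Oct 12, 2015.
Sep 12, 2015 falls between when the shipment reaches the clinic (Sep 11, 2015) and when the vials are thawed (Sep 19, 2015).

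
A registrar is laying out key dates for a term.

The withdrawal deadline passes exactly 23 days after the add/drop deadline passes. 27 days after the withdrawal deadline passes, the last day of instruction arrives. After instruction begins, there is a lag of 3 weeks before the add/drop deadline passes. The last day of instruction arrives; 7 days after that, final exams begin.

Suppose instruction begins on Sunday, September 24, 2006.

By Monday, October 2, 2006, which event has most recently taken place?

Instruction begins

Instruction begins: Sep 24, 2006.
The add/drop deadline passes: Sep 24, 2006 + 3 weeks = Oct 15, 2006.
The withdrawal deadline passes: Oct 15, 2006 + 23 days = Nov 7, 2006.
The last day of instruction arrives: Nov 7, 2006 + 27 days = Dec 4, 2006.
Final exams begin: Dec 4, 2006 + 7 days = Dec 11, 2006.
Oct 2, 2006 falls between when instruction begins (Sep 24, 2006) and when the add/drop deadline passes (Oct 15, 2006).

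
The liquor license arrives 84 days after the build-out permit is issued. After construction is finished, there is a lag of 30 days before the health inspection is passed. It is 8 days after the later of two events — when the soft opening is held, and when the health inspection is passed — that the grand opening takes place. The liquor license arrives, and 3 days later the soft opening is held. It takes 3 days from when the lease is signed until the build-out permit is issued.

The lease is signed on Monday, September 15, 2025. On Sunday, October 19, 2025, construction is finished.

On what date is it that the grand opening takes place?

Monday, December 22, 2025

The lease is signed: Sep 15, 2025.
The build-out permit is issued: Sep 15, 2025 + 3 days = Sep 18, 2025.
The liquor license arrives: Sep 18, 2025 + 84 days = Dec 11, 2025.
The soft opening is held: Dec 11, 2025 + 3 days = Dec 14, 2025.
Construction is finished: Oct 19, 2025.
The health inspection is passed: Oct 19, 2025 + 30 days = Nov 18, 2025.
Both prerequisites met — the soft opening is held (Dec 14, 2025), the health inspection is passed (Nov 18, 2025); the later is Dec 14, 2025.
The grand opening takes place: Dec 14, 2025 + 8 days = Dec 22, 2025.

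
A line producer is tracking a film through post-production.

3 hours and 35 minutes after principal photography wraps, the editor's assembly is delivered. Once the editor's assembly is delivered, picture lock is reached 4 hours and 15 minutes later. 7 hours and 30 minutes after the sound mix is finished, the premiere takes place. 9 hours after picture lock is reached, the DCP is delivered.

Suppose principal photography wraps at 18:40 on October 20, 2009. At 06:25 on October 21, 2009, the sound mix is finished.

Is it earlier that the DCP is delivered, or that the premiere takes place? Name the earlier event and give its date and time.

Principal photography wraps: 18:40 Oct 20, 2009.
The editor's assembly is delivered: 18:40 Oct 20, 2009 + 3h35m = 22:15 Oct 20, 2009.
Picture lock is reached: 22:15 Oct 20, 2009 + 4h15m = 02:30 Oct 21, 2009.
The DCP is delivered: 02:30 Oct 21, 2009 + 9h = 11:30 Oct 21, 2009.
The sound mix is finished: 06:25 Oct 21, 2009.
The premiere takes place: 06:25 Oct 21, 2009 + 7h30m = 13:55 Oct 21, 2009.
Comparing: the DCP is delivered at 11:30 Oct 21, 2009 vs the premiere takes place at 13:55 Oct 21, 2009. Earlier: the DCP is delivered.

The DCP is delivered — 11:30 on October 21, 2009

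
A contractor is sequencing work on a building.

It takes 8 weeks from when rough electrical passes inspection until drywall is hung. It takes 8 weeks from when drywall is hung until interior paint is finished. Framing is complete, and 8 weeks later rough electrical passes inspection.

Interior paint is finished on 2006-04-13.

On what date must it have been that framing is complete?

2005-10-27

Interior paint is finished: Apr 13, 2006.
Drywall is hung: Apr 13, 2006 − 8 weeks = Feb 16, 2006.
Rough electrical passes inspection: Feb 16, 2006 − 8 weeks = Dec 22, 2005.
Framing is complete: Dec 22, 2005 − 8 weeks = Oct 27, 2005.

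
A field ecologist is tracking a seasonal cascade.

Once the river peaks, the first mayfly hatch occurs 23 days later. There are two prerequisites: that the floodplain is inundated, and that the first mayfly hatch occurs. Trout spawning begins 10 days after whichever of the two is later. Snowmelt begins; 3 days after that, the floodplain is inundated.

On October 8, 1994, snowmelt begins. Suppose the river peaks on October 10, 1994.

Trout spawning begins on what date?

Snowmelt begins: Oct 8, 1994.
The floodplain is inundated: Oct 8, 1994 + 3 days = Oct 11, 1994.
The river peaks: Oct 10, 1994.
The first mayfly hatch occurs: Oct 10, 1994 + 23 days = Nov 2, 1994.
Both prerequisites met — the floodplain is inundated (Oct 11, 1994), the first mayfly hatch occurs (Nov 2, 1994); the later is Nov 2, 1994.
Trout spawning begins: Nov 2, 1994 + 10 days = Nov 12, 1994.

November 12, 1994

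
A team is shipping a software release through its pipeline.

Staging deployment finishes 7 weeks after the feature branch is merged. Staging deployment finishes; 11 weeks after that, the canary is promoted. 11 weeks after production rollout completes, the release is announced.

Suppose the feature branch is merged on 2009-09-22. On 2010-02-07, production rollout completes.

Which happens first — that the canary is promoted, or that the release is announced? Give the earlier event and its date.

The canary is promoted — 2010-01-26

The feature branch is merged: Sep 22, 2009.
Staging deployment finishes: Sep 22, 2009 + 7 weeks = Nov 10, 2009.
The canary is promoted: Nov 10, 2009 + 11 weeks = Jan 26, 2010.
Production rollout completes: Feb 7, 2010.
The release is announced: Feb 7, 2010 + 11 weeks = Apr 25, 2010.
Comparing: the canary is promoted on Jan 26, 2010 vs the release is announced on Apr 25, 2010. Earlier: the canary is promoted.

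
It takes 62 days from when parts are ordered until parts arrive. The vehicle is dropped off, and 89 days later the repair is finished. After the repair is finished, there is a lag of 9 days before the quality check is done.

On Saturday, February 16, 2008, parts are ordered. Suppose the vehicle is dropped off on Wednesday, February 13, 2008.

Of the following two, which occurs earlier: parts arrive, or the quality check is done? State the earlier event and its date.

Parts arrive — Friday, April 18, 2008

Parts are ordered: Feb 16, 2008.
Parts arrive: Feb 16, 2008 + 62 days = Apr 18, 2008.
The vehicle is dropped off: Feb 13, 2008.
The repair is finished: Feb 13, 2008 + 89 days = May 12, 2008.
The quality check is done: May 12, 2008 + 9 days = May 21, 2008.
Comparing: parts arrive on Apr 18, 2008 vs the quality check is done on May 21, 2008. Earlier: parts arrive.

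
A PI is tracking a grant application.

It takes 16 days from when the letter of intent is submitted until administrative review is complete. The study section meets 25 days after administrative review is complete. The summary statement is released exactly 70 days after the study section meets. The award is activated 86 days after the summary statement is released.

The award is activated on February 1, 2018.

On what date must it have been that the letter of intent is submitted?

The award is activated: Feb 1, 2018.
The summary statement is released: Feb 1, 2018 − 86 days = Nov 7, 2017.
The study section meets: Nov 7, 2017 − 70 days = Aug 29, 2017.
Administrative review is complete: Aug 29, 2017 − 25 days = Aug 4, 2017.
The letter of intent is submitted: Aug 4, 2017 − 16 days = Jul 19, 2017.

July 19, 2017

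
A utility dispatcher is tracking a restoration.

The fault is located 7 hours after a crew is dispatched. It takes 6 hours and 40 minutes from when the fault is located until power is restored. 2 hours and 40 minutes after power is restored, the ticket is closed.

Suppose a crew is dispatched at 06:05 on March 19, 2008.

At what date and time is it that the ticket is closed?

A crew is dispatched: 06:05 Mar 19, 2008.
The fault is located: 06:05 Mar 19, 2008 + 7h = 13:05 Mar 19, 2008.
Power is restored: 13:05 Mar 19, 2008 + 6h40m = 19:45 Mar 19, 2008.
The ticket is closed: 19:45 Mar 19, 2008 + 2h40m = 22:25 Mar 19, 2008.

22:25 on March 19, 2008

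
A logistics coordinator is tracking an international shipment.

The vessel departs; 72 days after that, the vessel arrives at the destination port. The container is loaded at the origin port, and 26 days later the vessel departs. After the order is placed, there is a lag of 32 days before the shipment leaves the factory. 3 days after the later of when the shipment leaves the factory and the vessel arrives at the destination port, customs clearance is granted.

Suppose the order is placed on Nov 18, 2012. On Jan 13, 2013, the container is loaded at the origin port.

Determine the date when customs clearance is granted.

The order is placed: Nov 18, 2012.
The shipment leaves the factory: Nov 18, 2012 + 32 days = Dec 20, 2012.
The container is loaded at the origin port: Jan 13, 2013.
The vessel departs: Jan 13, 2013 + 26 days = Feb 8, 2013.
The vessel arrives at the destination port: Feb 8, 2013 + 72 days = Apr 21, 2013.
Both prerequisites met — the shipment leaves the factory (Dec 20, 2012), the vessel arrives at the destination port (Apr 21, 2013); the later is Apr 21, 2013.
Customs clearance is granted: Apr 21, 2013 + 3 days = Apr 24, 2013.

Apr 24, 2013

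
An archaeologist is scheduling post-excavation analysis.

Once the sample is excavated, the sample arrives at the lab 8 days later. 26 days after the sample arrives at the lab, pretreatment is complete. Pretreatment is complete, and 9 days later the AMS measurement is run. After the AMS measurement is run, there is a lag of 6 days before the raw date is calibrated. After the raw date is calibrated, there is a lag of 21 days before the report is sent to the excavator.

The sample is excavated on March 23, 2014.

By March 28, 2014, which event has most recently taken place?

The sample is excavated: Mar 23, 2014.
The sample arrives at the lab: Mar 23, 2014 + 8 days = Mar 31, 2014.
Pretreatment is complete: Mar 31, 2014 + 26 days = Apr 26, 2014.
The AMS measurement is run: Apr 26, 2014 + 9 days = May 5, 2014.
The raw date is calibrated: May 5, 2014 + 6 days = May 11, 2014.
The report is sent to the excavator: May 11, 2014 + 21 days = Jun 1, 2014.
Mar 28, 2014 falls between when the sample is excavated (Mar 23, 2014) and when the sample arrives at the lab (Mar 31, 2014).

The sample is excavated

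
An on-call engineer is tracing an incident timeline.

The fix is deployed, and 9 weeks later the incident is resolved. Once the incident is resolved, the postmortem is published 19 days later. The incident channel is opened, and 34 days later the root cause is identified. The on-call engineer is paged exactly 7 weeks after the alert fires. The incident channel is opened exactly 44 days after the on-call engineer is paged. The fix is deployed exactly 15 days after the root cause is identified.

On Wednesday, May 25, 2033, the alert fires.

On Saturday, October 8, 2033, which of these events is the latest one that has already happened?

The root cause is identified

The alert fires: May 25, 2033.
The on-call engineer is paged: May 25, 2033 + 7 weeks = Jul 13, 2033.
The incident channel is opened: Jul 13, 2033 + 44 days = Aug 26, 2033.
The root cause is identified: Aug 26, 2033 + 34 days = Sep 29, 2033.
The fix is deployed: Sep 29, 2033 + 15 days = Oct 14, 2033.
The incident is resolved: Oct 14, 2033 + 9 weeks = Dec 16, 2033.
The postmortem is published: Dec 16, 2033 + 19 days = Jan 4, 2034.
Oct 8, 2033 falls between when the root cause is identified (Sep 29, 2033) and when the fix is deployed (Oct 14, 2033).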